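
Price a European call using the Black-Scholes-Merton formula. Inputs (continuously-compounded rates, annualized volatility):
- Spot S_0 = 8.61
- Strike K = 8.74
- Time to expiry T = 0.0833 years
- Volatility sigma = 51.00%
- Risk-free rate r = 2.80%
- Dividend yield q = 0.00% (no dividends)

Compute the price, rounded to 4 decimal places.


d1 = (ln(S/K) + (r - q + 0.5*sigma^2) * T) / (sigma * sqrt(T)) = -0.01236664
d2 = d1 - sigma * sqrt(T) = -0.15956151
exp(-rT) = 0.99767032; exp(-qT) = 1.00000000
C = S_0 * exp(-qT) * N(d1) - K * exp(-rT) * N(d2)
N(d1) = 0.49506655; N(d2) = 0.43661325
C = 8.6100 * 1.00000000 * 0.49506655 - 8.7400 * 0.99767032 * 0.43661325 = 0.4554

Answer: Price = 0.4554


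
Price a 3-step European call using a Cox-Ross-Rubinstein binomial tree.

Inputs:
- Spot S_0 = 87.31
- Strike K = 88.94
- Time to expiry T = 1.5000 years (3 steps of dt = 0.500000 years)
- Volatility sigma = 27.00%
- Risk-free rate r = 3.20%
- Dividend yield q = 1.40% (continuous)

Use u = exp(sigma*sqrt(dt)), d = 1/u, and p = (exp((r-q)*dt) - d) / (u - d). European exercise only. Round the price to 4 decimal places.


dt = T/N = 0.500000
u = exp(sigma*sqrt(dt)) = 1.210361; d = 1/u = 0.826200
p = (exp((r-q)*dt) - d) / (u - d) = 0.475948
Discount per step: exp(-r*dt) = 0.984127
Stock lattice S(k, i) with i counting down-moves:
  k=0: S(0,0) = 87.3100
  k=1: S(1,0) = 105.6766; S(1,1) = 72.1355
  k=2: S(2,0) = 127.9069; S(2,1) = 87.3100; S(2,2) = 59.5983
  k=3: S(3,0) = 154.8136; S(3,1) = 105.6766; S(3,2) = 72.1355; S(3,3) = 49.2401
Terminal payoffs V(N, i) = max(S_T - K, 0):
  V(3,0) = 65.873551; V(3,1) = 16.736637; V(3,2) = 0.000000; V(3,3) = 0.000000
Backward induction: V(k, i) = exp(-r*dt) * [p * V(k+1, i) + (1-p) * V(k+1, i+1)].
  V(2,0) = exp(-r*dt) * [p*65.873551 + (1-p)*16.736637] = 39.486396
  V(2,1) = exp(-r*dt) * [p*16.736637 + (1-p)*0.000000] = 7.839333
  V(2,2) = exp(-r*dt) * [p*0.000000 + (1-p)*0.000000] = 0.000000
  V(1,0) = exp(-r*dt) * [p*39.486396 + (1-p)*7.839333] = 22.538182
  V(1,1) = exp(-r*dt) * [p*7.839333 + (1-p)*0.000000] = 3.671893
  V(0,0) = exp(-r*dt) * [p*22.538182 + (1-p)*3.671893] = 12.450458

Answer: Price = V(0,0) = 12.4505


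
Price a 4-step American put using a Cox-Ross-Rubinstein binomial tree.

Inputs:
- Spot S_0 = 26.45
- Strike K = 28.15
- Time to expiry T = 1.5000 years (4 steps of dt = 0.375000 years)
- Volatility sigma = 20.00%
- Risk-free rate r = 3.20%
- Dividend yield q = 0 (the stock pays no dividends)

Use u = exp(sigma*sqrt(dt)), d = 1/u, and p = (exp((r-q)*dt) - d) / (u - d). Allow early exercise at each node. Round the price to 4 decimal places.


dt = T/N = 0.375000
u = exp(sigma*sqrt(dt)) = 1.130290; d = 1/u = 0.884728
p = (exp((r-q)*dt) - d) / (u - d) = 0.518582
Discount per step: exp(-r*dt) = 0.988072
Stock lattice S(k, i) with i counting down-moves:
  k=0: S(0,0) = 26.4500
  k=1: S(1,0) = 29.8962; S(1,1) = 23.4011
  k=2: S(2,0) = 33.7914; S(2,1) = 26.4500; S(2,2) = 20.7036
  k=3: S(3,0) = 38.1940; S(3,1) = 29.8962; S(3,2) = 23.4011; S(3,3) = 18.3171
  k=4: S(4,0) = 43.1704; S(4,1) = 33.7914; S(4,2) = 26.4500; S(4,3) = 20.7036; S(4,4) = 16.2056
Terminal payoffs V(N, i) = max(K - S_T, 0):
  V(4,0) = 0.000000; V(4,1) = 0.000000; V(4,2) = 1.700000; V(4,3) = 7.446409; V(4,4) = 11.944378
Backward induction: V(k, i) = exp(-r*dt) * [p * V(k+1, i) + (1-p) * V(k+1, i+1)]; then take max(V_cont, immediate exercise) for American.
  V(3,0) = exp(-r*dt) * [p*0.000000 + (1-p)*0.000000] = 0.000000; exercise = 0.000000; V(3,0) = max -> 0.000000
  V(3,1) = exp(-r*dt) * [p*0.000000 + (1-p)*1.700000] = 0.808649; exercise = 0.000000; V(3,1) = max -> 0.808649
  V(3,2) = exp(-r*dt) * [p*1.700000 + (1-p)*7.446409] = 4.413151; exercise = 4.748932; V(3,2) = max -> 4.748932
  V(3,3) = exp(-r*dt) * [p*7.446409 + (1-p)*11.944378] = 9.497162; exercise = 9.832943; V(3,3) = max -> 9.832943
  V(2,0) = exp(-r*dt) * [p*0.000000 + (1-p)*0.808649] = 0.384655; exercise = 0.000000; V(2,0) = max -> 0.384655
  V(2,1) = exp(-r*dt) * [p*0.808649 + (1-p)*4.748932] = 2.673301; exercise = 1.700000; V(2,1) = max -> 2.673301
  V(2,2) = exp(-r*dt) * [p*4.748932 + (1-p)*9.832943] = 7.110627; exercise = 7.446409; V(2,2) = max -> 7.446409
  V(1,0) = exp(-r*dt) * [p*0.384655 + (1-p)*2.673301] = 1.468721; exercise = 0.000000; V(1,0) = max -> 1.468721
  V(1,1) = exp(-r*dt) * [p*2.673301 + (1-p)*7.446409] = 4.911866; exercise = 4.748932; V(1,1) = max -> 4.911866
  V(0,0) = exp(-r*dt) * [p*1.468721 + (1-p)*4.911866] = 3.089023; exercise = 1.700000; V(0,0) = max -> 3.089023

Answer: Price = V(0,0) = 3.0890


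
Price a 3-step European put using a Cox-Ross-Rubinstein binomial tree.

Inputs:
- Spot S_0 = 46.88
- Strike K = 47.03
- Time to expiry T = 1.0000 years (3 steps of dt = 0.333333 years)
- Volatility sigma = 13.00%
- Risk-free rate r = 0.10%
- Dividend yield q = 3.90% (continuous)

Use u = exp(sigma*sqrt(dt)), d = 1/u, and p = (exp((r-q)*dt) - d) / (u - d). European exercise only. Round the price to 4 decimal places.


dt = T/N = 0.333333
u = exp(sigma*sqrt(dt)) = 1.077944; d = 1/u = 0.927692
p = (exp((r-q)*dt) - d) / (u - d) = 0.397474
Discount per step: exp(-r*dt) = 0.999667
Stock lattice S(k, i) with i counting down-moves:
  k=0: S(0,0) = 46.8800
  k=1: S(1,0) = 50.5340; S(1,1) = 43.4902
  k=2: S(2,0) = 54.4728; S(2,1) = 46.8800; S(2,2) = 40.3455
  k=3: S(3,0) = 58.7187; S(3,1) = 50.5340; S(3,2) = 43.4902; S(3,3) = 37.4282
Terminal payoffs V(N, i) = max(K - S_T, 0):
  V(3,0) = 0.000000; V(3,1) = 0.000000; V(3,2) = 3.539801; V(3,3) = 9.601796
Backward induction: V(k, i) = exp(-r*dt) * [p * V(k+1, i) + (1-p) * V(k+1, i+1)].
  V(2,0) = exp(-r*dt) * [p*0.000000 + (1-p)*0.000000] = 0.000000
  V(2,1) = exp(-r*dt) * [p*0.000000 + (1-p)*3.539801] = 2.132112
  V(2,2) = exp(-r*dt) * [p*3.539801 + (1-p)*9.601796] = 7.189915
  V(1,0) = exp(-r*dt) * [p*0.000000 + (1-p)*2.132112] = 1.284225
  V(1,1) = exp(-r*dt) * [p*2.132112 + (1-p)*7.189915] = 5.177844
  V(0,0) = exp(-r*dt) * [p*1.284225 + (1-p)*5.177844] = 3.629023

Answer: Price = V(0,0) = 3.6290


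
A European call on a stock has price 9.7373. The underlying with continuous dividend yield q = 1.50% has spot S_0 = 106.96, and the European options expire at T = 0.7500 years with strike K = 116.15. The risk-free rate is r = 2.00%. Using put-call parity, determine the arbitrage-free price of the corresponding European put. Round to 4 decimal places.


Put-call parity: C - P = S_0 * exp(-qT) - K * exp(-rT).
S_0 * exp(-qT) = 106.9600 * 0.98881304 = 105.76344325
K * exp(-rT) = 116.1500 * 0.98511194 = 114.42075178
P = C - S*exp(-qT) + K*exp(-rT)
P = 9.7373 - 105.76344325 + 114.42075178 = 18.3946

Answer: Put price = 18.3946


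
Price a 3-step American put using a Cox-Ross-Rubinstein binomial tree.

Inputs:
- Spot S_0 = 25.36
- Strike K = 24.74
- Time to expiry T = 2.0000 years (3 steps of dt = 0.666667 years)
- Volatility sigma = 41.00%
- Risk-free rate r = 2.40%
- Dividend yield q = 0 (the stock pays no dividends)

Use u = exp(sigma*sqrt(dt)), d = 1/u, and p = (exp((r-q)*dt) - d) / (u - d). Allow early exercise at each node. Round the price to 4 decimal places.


Answer: Price = V(0,0) = 5.2946

Derivation:
dt = T/N = 0.666667
u = exp(sigma*sqrt(dt)) = 1.397610; d = 1/u = 0.715507
p = (exp((r-q)*dt) - d) / (u - d) = 0.440728
Discount per step: exp(-r*dt) = 0.984127
Stock lattice S(k, i) with i counting down-moves:
  k=0: S(0,0) = 25.3600
  k=1: S(1,0) = 35.4434; S(1,1) = 18.1453
  k=2: S(2,0) = 49.5360; S(2,1) = 25.3600; S(2,2) = 12.9831
  k=3: S(3,0) = 69.2321; S(3,1) = 35.4434; S(3,2) = 18.1453; S(3,3) = 9.2895
Terminal payoffs V(N, i) = max(K - S_T, 0):
  V(3,0) = 0.000000; V(3,1) = 0.000000; V(3,2) = 6.594737; V(3,3) = 15.450522
Backward induction: V(k, i) = exp(-r*dt) * [p * V(k+1, i) + (1-p) * V(k+1, i+1)]; then take max(V_cont, immediate exercise) for American.
  V(2,0) = exp(-r*dt) * [p*0.000000 + (1-p)*0.000000] = 0.000000; exercise = 0.000000; V(2,0) = max -> 0.000000
  V(2,1) = exp(-r*dt) * [p*0.000000 + (1-p)*6.594737] = 3.629712; exercise = 0.000000; V(2,1) = max -> 3.629712
  V(2,2) = exp(-r*dt) * [p*6.594737 + (1-p)*15.450522] = 11.364243; exercise = 11.756933; V(2,2) = max -> 11.756933
  V(1,0) = exp(-r*dt) * [p*0.000000 + (1-p)*3.629712] = 1.997777; exercise = 0.000000; V(1,0) = max -> 1.997777
  V(1,1) = exp(-r*dt) * [p*3.629712 + (1-p)*11.756933] = 8.045283; exercise = 6.594737; V(1,1) = max -> 8.045283
  V(0,0) = exp(-r*dt) * [p*1.997777 + (1-p)*8.045283] = 5.294586; exercise = 0.000000; V(0,0) = max -> 5.294586


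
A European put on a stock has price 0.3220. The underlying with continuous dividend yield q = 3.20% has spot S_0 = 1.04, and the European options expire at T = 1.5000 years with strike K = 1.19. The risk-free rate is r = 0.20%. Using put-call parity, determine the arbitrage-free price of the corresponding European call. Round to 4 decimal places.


Put-call parity: C - P = S_0 * exp(-qT) - K * exp(-rT).
S_0 * exp(-qT) = 1.0400 * 0.95313379 = 0.99125914
K * exp(-rT) = 1.1900 * 0.99700450 = 1.18643535
C = P + S*exp(-qT) - K*exp(-rT)
C = 0.3220 + 0.99125914 - 1.18643535 = 0.1268

Answer: Call price = 0.1268


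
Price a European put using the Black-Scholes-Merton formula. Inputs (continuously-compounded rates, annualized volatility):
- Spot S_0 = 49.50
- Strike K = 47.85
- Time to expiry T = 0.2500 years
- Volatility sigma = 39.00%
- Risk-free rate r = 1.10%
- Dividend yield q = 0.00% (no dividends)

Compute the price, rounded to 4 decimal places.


Answer: Price = 2.9511

Derivation:
d1 = (ln(S/K) + (r - q + 0.5*sigma^2) * T) / (sigma * sqrt(T)) = 0.28545668
d2 = d1 - sigma * sqrt(T) = 0.09045668
exp(-rT) = 0.99725378; exp(-qT) = 1.00000000
P = K * exp(-rT) * N(-d2) - S_0 * exp(-qT) * N(-d1)
N(-d1) = 0.38764715; N(-d2) = 0.46396216
P = 47.8500 * 0.99725378 * 0.46396216 - 49.5000 * 1.00000000 * 0.38764715 = 2.9511


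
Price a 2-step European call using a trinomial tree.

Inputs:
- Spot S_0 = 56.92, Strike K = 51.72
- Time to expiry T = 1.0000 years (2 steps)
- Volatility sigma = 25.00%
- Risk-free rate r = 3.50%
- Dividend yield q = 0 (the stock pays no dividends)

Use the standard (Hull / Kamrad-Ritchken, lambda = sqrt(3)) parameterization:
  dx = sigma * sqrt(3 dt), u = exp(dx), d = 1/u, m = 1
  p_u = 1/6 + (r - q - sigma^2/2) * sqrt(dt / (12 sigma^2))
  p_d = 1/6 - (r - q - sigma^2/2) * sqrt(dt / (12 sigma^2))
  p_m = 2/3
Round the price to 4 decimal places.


Answer: Price = V(0,0) = 9.5849

Derivation:
dt = T/N = 0.500000; dx = sigma*sqrt(3*dt) = 0.306186
u = exp(dx) = 1.358235; d = 1/u = 0.736250
p_u = 0.169729, p_m = 0.666667, p_d = 0.163605
Discount per step: exp(-r*dt) = 0.982652
Stock lattice S(k, j) with j the centered position index:
  k=0: S(0,+0) = 56.9200
  k=1: S(1,-1) = 41.9073; S(1,+0) = 56.9200; S(1,+1) = 77.3107
  k=2: S(2,-2) = 30.8542; S(2,-1) = 41.9073; S(2,+0) = 56.9200; S(2,+1) = 77.3107; S(2,+2) = 105.0062
Terminal payoffs V(N, j) = max(S_T - K, 0):
  V(2,-2) = 0.000000; V(2,-1) = 0.000000; V(2,+0) = 5.200000; V(2,+1) = 25.590748; V(2,+2) = 53.286180
Backward induction: V(k, j) = exp(-r*dt) * [p_u * V(k+1, j+1) + p_m * V(k+1, j) + p_d * V(k+1, j-1)]
  V(1,-1) = exp(-r*dt) * [p_u*5.200000 + p_m*0.000000 + p_d*0.000000] = 0.867277
  V(1,+0) = exp(-r*dt) * [p_u*25.590748 + p_m*5.200000 + p_d*0.000000] = 7.674658
  V(1,+1) = exp(-r*dt) * [p_u*53.286180 + p_m*25.590748 + p_d*5.200000] = 26.487812
  V(0,+0) = exp(-r*dt) * [p_u*26.487812 + p_m*7.674658 + p_d*0.867277] = 9.584856


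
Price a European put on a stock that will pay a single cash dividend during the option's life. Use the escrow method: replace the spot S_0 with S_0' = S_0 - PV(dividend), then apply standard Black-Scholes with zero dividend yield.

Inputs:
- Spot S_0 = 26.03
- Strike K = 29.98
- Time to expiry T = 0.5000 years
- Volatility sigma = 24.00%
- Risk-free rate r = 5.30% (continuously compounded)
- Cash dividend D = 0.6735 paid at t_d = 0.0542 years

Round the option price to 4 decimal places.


Answer: Price = 4.3624

Derivation:
PV(D) = D * exp(-r * t_d) = 0.6735 * 0.99713152 = 0.67156808
S_0' = S_0 - PV(D) = 26.0300 - 0.67156808 = 25.35843192
d1 = (ln(S_0'/K) + (r + sigma^2/2)*T) / (sigma*sqrt(T)) = -0.74552152
d2 = d1 - sigma*sqrt(T) = -0.91522715
exp(-rT) = 0.97384804
N(-d1) = 0.77202175; N(-d2) = 0.81996380
P = K * exp(-rT) * N(-d2) - S_0' * N(-d1) = 29.9800 * 0.97384804 * 0.81996380 - 25.35843192 * 0.77202175 = 4.3624


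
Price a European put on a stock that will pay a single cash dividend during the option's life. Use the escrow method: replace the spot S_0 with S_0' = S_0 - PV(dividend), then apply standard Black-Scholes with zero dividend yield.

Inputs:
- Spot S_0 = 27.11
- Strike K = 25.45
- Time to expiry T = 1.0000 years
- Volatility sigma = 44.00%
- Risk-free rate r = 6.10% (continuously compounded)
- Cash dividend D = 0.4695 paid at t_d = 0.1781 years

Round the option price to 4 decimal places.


Answer: Price = 3.1809

Derivation:
PV(D) = D * exp(-r * t_d) = 0.4695 * 0.98919470 = 0.46442691
S_0' = S_0 - PV(D) = 27.1100 - 0.46442691 = 26.64557309
d1 = (ln(S_0'/K) + (r + sigma^2/2)*T) / (sigma*sqrt(T)) = 0.46297109
d2 = d1 - sigma*sqrt(T) = 0.02297109
exp(-rT) = 0.94082324
N(-d1) = 0.32169254; N(-d2) = 0.49083667
P = K * exp(-rT) * N(-d2) - S_0' * N(-d1) = 25.4500 * 0.94082324 * 0.49083667 - 26.64557309 * 0.32169254 = 3.1809


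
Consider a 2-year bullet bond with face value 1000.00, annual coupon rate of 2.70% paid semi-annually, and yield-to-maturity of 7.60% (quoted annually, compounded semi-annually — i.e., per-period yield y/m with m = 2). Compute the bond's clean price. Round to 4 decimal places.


Answer: Price = 910.6468

Derivation:
Coupon per period c = face * coupon_rate / m = 13.500000
Periods per year m = 2; per-period yield y/m = 0.038000
Number of cashflows N = 4
Cashflows (t years, CF_t, discount factor 1/(1+y/m)^(m*t), PV):
  t = 0.5000: CF_t = 13.500000, DF = 0.963391, PV = 13.005780
  t = 1.0000: CF_t = 13.500000, DF = 0.928122, PV = 12.529654
  t = 1.5000: CF_t = 13.500000, DF = 0.894145, PV = 12.070957
  t = 2.0000: CF_t = 1013.500000, DF = 0.861411, PV = 873.040396
Price P = sum_t PV_t = 910.646787


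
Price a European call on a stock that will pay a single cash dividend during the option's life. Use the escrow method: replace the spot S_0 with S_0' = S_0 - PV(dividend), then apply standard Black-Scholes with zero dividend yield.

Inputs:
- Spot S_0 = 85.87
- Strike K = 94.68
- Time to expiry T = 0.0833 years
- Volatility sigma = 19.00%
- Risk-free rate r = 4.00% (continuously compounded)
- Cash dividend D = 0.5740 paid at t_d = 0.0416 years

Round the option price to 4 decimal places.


PV(D) = D * exp(-r * t_d) = 0.5740 * 0.99833738 = 0.57304566
S_0' = S_0 - PV(D) = 85.8700 - 0.57304566 = 85.29695434
d1 = (ln(S_0'/K) + (r + sigma^2/2)*T) / (sigma*sqrt(T)) = -1.81497744
d2 = d1 - sigma*sqrt(T) = -1.86981474
exp(-rT) = 0.99667354
N(d1) = 0.03476369; N(d2) = 0.03075477
C = S_0' * N(d1) - K * exp(-rT) * N(d2) = 85.29695434 * 0.03476369 - 94.6800 * 0.99667354 * 0.03075477 = 0.0631

Answer: Price = 0.0631


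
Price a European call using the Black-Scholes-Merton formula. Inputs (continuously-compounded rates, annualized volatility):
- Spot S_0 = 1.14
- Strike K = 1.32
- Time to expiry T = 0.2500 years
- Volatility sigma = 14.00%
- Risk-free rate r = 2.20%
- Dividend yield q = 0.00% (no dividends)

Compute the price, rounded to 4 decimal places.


Answer: Price = 0.0007

Derivation:
d1 = (ln(S/K) + (r - q + 0.5*sigma^2) * T) / (sigma * sqrt(T)) = -1.98076392
d2 = d1 - sigma * sqrt(T) = -2.05076392
exp(-rT) = 0.99451510; exp(-qT) = 1.00000000
C = S_0 * exp(-qT) * N(d1) - K * exp(-rT) * N(d2)
N(d1) = 0.02380888; N(d2) = 0.02014497
C = 1.1400 * 1.00000000 * 0.02380888 - 1.3200 * 0.99451510 * 0.02014497 = 0.0007


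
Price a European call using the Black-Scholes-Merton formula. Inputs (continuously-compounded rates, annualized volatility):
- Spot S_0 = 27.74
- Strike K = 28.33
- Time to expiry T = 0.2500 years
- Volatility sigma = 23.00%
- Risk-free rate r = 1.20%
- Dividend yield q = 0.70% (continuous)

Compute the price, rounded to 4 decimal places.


Answer: Price = 1.0245

Derivation:
d1 = (ln(S/K) + (r - q + 0.5*sigma^2) * T) / (sigma * sqrt(T)) = -0.11463825
d2 = d1 - sigma * sqrt(T) = -0.22963825
exp(-rT) = 0.99700450; exp(-qT) = 0.99825153
C = S_0 * exp(-qT) * N(d1) - K * exp(-rT) * N(d2)
N(d1) = 0.45436593; N(d2) = 0.40918644
C = 27.7400 * 0.99825153 * 0.45436593 - 28.3300 * 0.99700450 * 0.40918644 = 1.0245


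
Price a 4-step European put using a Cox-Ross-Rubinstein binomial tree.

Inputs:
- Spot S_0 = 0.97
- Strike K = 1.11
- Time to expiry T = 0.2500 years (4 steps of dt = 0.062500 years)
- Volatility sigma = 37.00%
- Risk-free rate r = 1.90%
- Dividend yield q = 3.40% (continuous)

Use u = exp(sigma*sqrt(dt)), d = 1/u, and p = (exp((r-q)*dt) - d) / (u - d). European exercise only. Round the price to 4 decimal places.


dt = T/N = 0.062500
u = exp(sigma*sqrt(dt)) = 1.096913; d = 1/u = 0.911649
p = (exp((r-q)*dt) - d) / (u - d) = 0.471833
Discount per step: exp(-r*dt) = 0.998813
Stock lattice S(k, i) with i counting down-moves:
  k=0: S(0,0) = 0.9700
  k=1: S(1,0) = 1.0640; S(1,1) = 0.8843
  k=2: S(2,0) = 1.1671; S(2,1) = 0.9700; S(2,2) = 0.8062
  k=3: S(3,0) = 1.2802; S(3,1) = 1.0640; S(3,2) = 0.8843; S(3,3) = 0.7349
  k=4: S(4,0) = 1.4043; S(4,1) = 1.1671; S(4,2) = 0.9700; S(4,3) = 0.8062; S(4,4) = 0.6700
Terminal payoffs V(N, i) = max(K - S_T, 0):
  V(4,0) = 0.000000; V(4,1) = 0.000000; V(4,2) = 0.140000; V(4,3) = 0.303829; V(4,4) = 0.439988
Backward induction: V(k, i) = exp(-r*dt) * [p * V(k+1, i) + (1-p) * V(k+1, i+1)].
  V(3,0) = exp(-r*dt) * [p*0.000000 + (1-p)*0.000000] = 0.000000
  V(3,1) = exp(-r*dt) * [p*0.000000 + (1-p)*0.140000] = 0.073856
  V(3,2) = exp(-r*dt) * [p*0.140000 + (1-p)*0.303829] = 0.226260
  V(3,3) = exp(-r*dt) * [p*0.303829 + (1-p)*0.439988] = 0.375297
  V(2,0) = exp(-r*dt) * [p*0.000000 + (1-p)*0.073856] = 0.038962
  V(2,1) = exp(-r*dt) * [p*0.073856 + (1-p)*0.226260] = 0.154167
  V(2,2) = exp(-r*dt) * [p*0.226260 + (1-p)*0.375297] = 0.304615
  V(1,0) = exp(-r*dt) * [p*0.038962 + (1-p)*0.154167] = 0.099691
  V(1,1) = exp(-r*dt) * [p*0.154167 + (1-p)*0.304615] = 0.233351
  V(0,0) = exp(-r*dt) * [p*0.099691 + (1-p)*0.233351] = 0.170084

Answer: Price = V(0,0) = 0.1701


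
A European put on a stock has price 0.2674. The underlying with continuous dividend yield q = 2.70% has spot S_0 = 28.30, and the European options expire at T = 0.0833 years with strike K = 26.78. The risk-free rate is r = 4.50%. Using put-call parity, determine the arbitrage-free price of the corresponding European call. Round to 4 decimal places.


Answer: Call price = 1.8240

Derivation:
Put-call parity: C - P = S_0 * exp(-qT) - K * exp(-rT).
S_0 * exp(-qT) = 28.3000 * 0.99775343 = 28.23642199
K * exp(-rT) = 26.7800 * 0.99625852 = 26.67980308
C = P + S*exp(-qT) - K*exp(-rT)
C = 0.2674 + 28.23642199 - 26.67980308 = 1.8240


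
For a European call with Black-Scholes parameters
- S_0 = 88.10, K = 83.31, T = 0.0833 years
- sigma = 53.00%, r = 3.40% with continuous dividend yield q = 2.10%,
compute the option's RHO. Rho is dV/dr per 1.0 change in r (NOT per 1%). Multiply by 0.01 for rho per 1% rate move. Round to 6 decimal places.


Answer: Rho = 4.265600

Derivation:
d1 = 0.4490264550; d2 = 0.2960592363
phi(d1) = 0.3606847713; exp(-qT) = 0.9982522291; exp(-rT) = 0.9971718069
N(d2) = 0.6164075781
Rho = K*T*exp(-rT)*N(d2) = 83.3100 * 0.0833 * 0.9971718069 * 0.6164075781 = 4.265600


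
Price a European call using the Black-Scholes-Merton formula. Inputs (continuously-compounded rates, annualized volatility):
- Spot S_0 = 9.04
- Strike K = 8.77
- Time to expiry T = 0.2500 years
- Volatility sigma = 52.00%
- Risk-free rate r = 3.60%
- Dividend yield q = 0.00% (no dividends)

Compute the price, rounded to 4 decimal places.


Answer: Price = 1.1017

Derivation:
d1 = (ln(S/K) + (r - q + 0.5*sigma^2) * T) / (sigma * sqrt(T)) = 0.28123988
d2 = d1 - sigma * sqrt(T) = 0.02123988
exp(-rT) = 0.99104038; exp(-qT) = 1.00000000
C = S_0 * exp(-qT) * N(d1) - K * exp(-rT) * N(d2)
N(d1) = 0.61073679; N(d2) = 0.50847285
C = 9.0400 * 1.00000000 * 0.61073679 - 8.7700 * 0.99104038 * 0.50847285 = 1.1017


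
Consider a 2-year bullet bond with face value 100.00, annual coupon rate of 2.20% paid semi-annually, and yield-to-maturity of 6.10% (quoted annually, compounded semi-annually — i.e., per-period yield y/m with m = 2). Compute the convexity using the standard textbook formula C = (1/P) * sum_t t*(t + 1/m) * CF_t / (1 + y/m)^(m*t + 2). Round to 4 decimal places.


Answer: Convexity = 4.6024

Derivation:
Coupon per period c = face * coupon_rate / m = 1.100000
Periods per year m = 2; per-period yield y/m = 0.030500
Number of cashflows N = 4
Cashflows (t years, CF_t, discount factor 1/(1+y/m)^(m*t), PV):
  t = 0.5000: CF_t = 1.100000, DF = 0.970403, PV = 1.067443
  t = 1.0000: CF_t = 1.100000, DF = 0.941681, PV = 1.035850
  t = 1.5000: CF_t = 1.100000, DF = 0.913810, PV = 1.005191
  t = 2.0000: CF_t = 101.100000, DF = 0.886764, PV = 89.651833
Price P = sum_t PV_t = 92.760316
Convexity numerator sum_t t*(t + 1/m) * CF_t / (1+y/m)^(m*t + 2):
  t = 0.5000: term = 0.502596
  t = 1.0000: term = 1.463160
  t = 1.5000: term = 2.839710
  t = 2.0000: term = 422.117331
Convexity = (1/P) * sum = 426.922797 / 92.760316 = 4.602429


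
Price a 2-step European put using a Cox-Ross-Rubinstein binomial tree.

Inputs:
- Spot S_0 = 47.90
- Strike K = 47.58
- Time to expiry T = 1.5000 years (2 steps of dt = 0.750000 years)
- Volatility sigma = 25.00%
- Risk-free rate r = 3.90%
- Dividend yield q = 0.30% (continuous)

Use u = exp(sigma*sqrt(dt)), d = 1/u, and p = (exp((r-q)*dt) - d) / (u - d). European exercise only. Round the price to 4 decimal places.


Answer: Price = V(0,0) = 3.7582

Derivation:
dt = T/N = 0.750000
u = exp(sigma*sqrt(dt)) = 1.241731; d = 1/u = 0.805327
p = (exp((r-q)*dt) - d) / (u - d) = 0.508796
Discount per step: exp(-r*dt) = 0.971174
Stock lattice S(k, i) with i counting down-moves:
  k=0: S(0,0) = 47.9000
  k=1: S(1,0) = 59.4789; S(1,1) = 38.5752
  k=2: S(2,0) = 73.8568; S(2,1) = 47.9000; S(2,2) = 31.0657
Terminal payoffs V(N, i) = max(K - S_T, 0):
  V(2,0) = 0.000000; V(2,1) = 0.000000; V(2,2) = 16.514347
Backward induction: V(k, i) = exp(-r*dt) * [p * V(k+1, i) + (1-p) * V(k+1, i+1)].
  V(1,0) = exp(-r*dt) * [p*0.000000 + (1-p)*0.000000] = 0.000000
  V(1,1) = exp(-r*dt) * [p*0.000000 + (1-p)*16.514347] = 7.878076
  V(0,0) = exp(-r*dt) * [p*0.000000 + (1-p)*7.878076] = 3.758192


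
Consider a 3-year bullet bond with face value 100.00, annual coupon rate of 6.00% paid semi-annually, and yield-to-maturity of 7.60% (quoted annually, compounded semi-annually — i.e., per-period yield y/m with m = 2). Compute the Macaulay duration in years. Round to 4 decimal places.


Answer: Macaulay duration = 2.7844 years

Derivation:
Coupon per period c = face * coupon_rate / m = 3.000000
Periods per year m = 2; per-period yield y/m = 0.038000
Number of cashflows N = 6
Cashflows (t years, CF_t, discount factor 1/(1+y/m)^(m*t), PV):
  t = 0.5000: CF_t = 3.000000, DF = 0.963391, PV = 2.890173
  t = 1.0000: CF_t = 3.000000, DF = 0.928122, PV = 2.784367
  t = 1.5000: CF_t = 3.000000, DF = 0.894145, PV = 2.682435
  t = 2.0000: CF_t = 3.000000, DF = 0.861411, PV = 2.584234
  t = 2.5000: CF_t = 3.000000, DF = 0.829876, PV = 2.489628
  t = 3.0000: CF_t = 103.000000, DF = 0.799495, PV = 82.348009
Price P = sum_t PV_t = 95.778847
Macaulay numerator sum_t t * PV_t:
  t * PV_t at t = 0.5000: 1.445087
  t * PV_t at t = 1.0000: 2.784367
  t * PV_t at t = 1.5000: 4.023652
  t * PV_t at t = 2.0000: 5.168468
  t * PV_t at t = 2.5000: 6.224070
  t * PV_t at t = 3.0000: 247.044027
Macaulay duration D = (sum_t t * PV_t) / P = 266.689672 / 95.778847 = 2.784432


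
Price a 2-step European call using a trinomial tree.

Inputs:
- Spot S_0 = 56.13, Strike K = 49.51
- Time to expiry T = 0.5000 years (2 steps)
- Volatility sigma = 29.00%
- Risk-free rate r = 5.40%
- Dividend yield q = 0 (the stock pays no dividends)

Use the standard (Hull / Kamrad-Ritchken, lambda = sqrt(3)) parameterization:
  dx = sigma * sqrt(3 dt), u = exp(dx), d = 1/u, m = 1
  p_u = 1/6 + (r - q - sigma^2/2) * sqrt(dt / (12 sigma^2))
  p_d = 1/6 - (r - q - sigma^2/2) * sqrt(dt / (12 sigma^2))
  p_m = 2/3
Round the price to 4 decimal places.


dt = T/N = 0.250000; dx = sigma*sqrt(3*dt) = 0.251147
u = exp(dx) = 1.285500; d = 1/u = 0.777908
p_u = 0.172614, p_m = 0.666667, p_d = 0.160719
Discount per step: exp(-r*dt) = 0.986591
Stock lattice S(k, j) with j the centered position index:
  k=0: S(0,+0) = 56.1300
  k=1: S(1,-1) = 43.6640; S(1,+0) = 56.1300; S(1,+1) = 72.1551
  k=2: S(2,-2) = 33.9665; S(2,-1) = 43.6640; S(2,+0) = 56.1300; S(2,+1) = 72.1551; S(2,+2) = 92.7553
Terminal payoffs V(N, j) = max(S_T - K, 0):
  V(2,-2) = 0.000000; V(2,-1) = 0.000000; V(2,+0) = 6.620000; V(2,+1) = 22.645088; V(2,+2) = 43.245330
Backward induction: V(k, j) = exp(-r*dt) * [p_u * V(k+1, j+1) + p_m * V(k+1, j) + p_d * V(k+1, j-1)]
  V(1,-1) = exp(-r*dt) * [p_u*6.620000 + p_m*0.000000 + p_d*0.000000] = 1.127384
  V(1,+0) = exp(-r*dt) * [p_u*22.645088 + p_m*6.620000 + p_d*0.000000] = 8.210606
  V(1,+1) = exp(-r*dt) * [p_u*43.245330 + p_m*22.645088 + p_d*6.620000] = 23.308650
  V(0,+0) = exp(-r*dt) * [p_u*23.308650 + p_m*8.210606 + p_d*1.127384] = 9.548558

Answer: Price = V(0,0) = 9.5486


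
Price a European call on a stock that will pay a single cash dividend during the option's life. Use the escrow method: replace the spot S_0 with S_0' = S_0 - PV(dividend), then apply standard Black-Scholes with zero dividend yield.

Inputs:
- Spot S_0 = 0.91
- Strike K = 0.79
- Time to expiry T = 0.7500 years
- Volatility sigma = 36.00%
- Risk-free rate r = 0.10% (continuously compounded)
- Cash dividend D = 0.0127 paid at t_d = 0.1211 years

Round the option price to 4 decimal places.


PV(D) = D * exp(-r * t_d) = 0.0127 * 0.99987891 = 0.01269846
S_0' = S_0 - PV(D) = 0.9100 - 0.01269846 = 0.89730154
d1 = (ln(S_0'/K) + (r + sigma^2/2)*T) / (sigma*sqrt(T)) = 0.56679445
d2 = d1 - sigma*sqrt(T) = 0.25502531
exp(-rT) = 0.99925028
N(d1) = 0.71457308; N(d2) = 0.60064822
C = S_0' * N(d1) - K * exp(-rT) * N(d2) = 0.89730154 * 0.71457308 - 0.7900 * 0.99925028 * 0.60064822 = 0.1670

Answer: Price = 0.1670


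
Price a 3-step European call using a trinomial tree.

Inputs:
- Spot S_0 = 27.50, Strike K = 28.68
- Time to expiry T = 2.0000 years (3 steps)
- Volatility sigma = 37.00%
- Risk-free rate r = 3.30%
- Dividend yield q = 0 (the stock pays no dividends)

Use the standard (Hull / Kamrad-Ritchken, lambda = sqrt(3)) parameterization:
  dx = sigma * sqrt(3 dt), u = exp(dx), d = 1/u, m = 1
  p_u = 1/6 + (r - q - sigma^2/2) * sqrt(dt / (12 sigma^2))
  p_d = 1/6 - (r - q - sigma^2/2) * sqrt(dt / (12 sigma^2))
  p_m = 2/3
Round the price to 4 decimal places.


dt = T/N = 0.666667; dx = sigma*sqrt(3*dt) = 0.523259
u = exp(dx) = 1.687518; d = 1/u = 0.592586
p_u = 0.144084, p_m = 0.666667, p_d = 0.189249
Discount per step: exp(-r*dt) = 0.978240
Stock lattice S(k, j) with j the centered position index:
  k=0: S(0,+0) = 27.5000
  k=1: S(1,-1) = 16.2961; S(1,+0) = 27.5000; S(1,+1) = 46.4068
  k=2: S(2,-2) = 9.6569; S(2,-1) = 16.2961; S(2,+0) = 27.5000; S(2,+1) = 46.4068; S(2,+2) = 78.3123
  k=3: S(3,-3) = 5.7225; S(3,-2) = 9.6569; S(3,-1) = 16.2961; S(3,+0) = 27.5000; S(3,+1) = 46.4068; S(3,+2) = 78.3123; S(3,+3) = 132.1534
Terminal payoffs V(N, j) = max(S_T - K, 0):
  V(3,-3) = 0.000000; V(3,-2) = 0.000000; V(3,-1) = 0.000000; V(3,+0) = 0.000000; V(3,+1) = 17.726755; V(3,+2) = 49.632250; V(3,+3) = 103.473359
Backward induction: V(k, j) = exp(-r*dt) * [p_u * V(k+1, j+1) + p_m * V(k+1, j) + p_d * V(k+1, j-1)]
  V(2,-2) = exp(-r*dt) * [p_u*0.000000 + p_m*0.000000 + p_d*0.000000] = 0.000000
  V(2,-1) = exp(-r*dt) * [p_u*0.000000 + p_m*0.000000 + p_d*0.000000] = 0.000000
  V(2,+0) = exp(-r*dt) * [p_u*17.726755 + p_m*0.000000 + p_d*0.000000] = 2.498561
  V(2,+1) = exp(-r*dt) * [p_u*49.632250 + p_m*17.726755 + p_d*0.000000] = 18.556280
  V(2,+2) = exp(-r*dt) * [p_u*103.473359 + p_m*49.632250 + p_d*17.726755] = 50.234382
  V(1,-1) = exp(-r*dt) * [p_u*2.498561 + p_m*0.000000 + p_d*0.000000] = 0.352169
  V(1,+0) = exp(-r*dt) * [p_u*18.556280 + p_m*2.498561 + p_d*0.000000] = 4.244944
  V(1,+1) = exp(-r*dt) * [p_u*50.234382 + p_m*18.556280 + p_d*2.498561] = 19.644695
  V(0,+0) = exp(-r*dt) * [p_u*19.644695 + p_m*4.244944 + p_d*0.352169] = 5.602473

Answer: Price = V(0,0) = 5.6025


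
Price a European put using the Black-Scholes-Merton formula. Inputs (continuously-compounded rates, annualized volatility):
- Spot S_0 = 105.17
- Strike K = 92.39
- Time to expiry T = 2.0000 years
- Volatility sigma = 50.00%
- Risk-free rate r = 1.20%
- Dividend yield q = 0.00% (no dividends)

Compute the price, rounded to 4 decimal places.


Answer: Price = 20.1139

Derivation:
d1 = (ln(S/K) + (r - q + 0.5*sigma^2) * T) / (sigma * sqrt(T)) = 0.57071909
d2 = d1 - sigma * sqrt(T) = -0.13638769
exp(-rT) = 0.97628571; exp(-qT) = 1.00000000
P = K * exp(-rT) * N(-d2) - S_0 * exp(-qT) * N(-d1)
N(-d1) = 0.28409504; N(-d2) = 0.55424260
P = 92.3900 * 0.97628571 * 0.55424260 - 105.1700 * 1.00000000 * 0.28409504 = 20.1139


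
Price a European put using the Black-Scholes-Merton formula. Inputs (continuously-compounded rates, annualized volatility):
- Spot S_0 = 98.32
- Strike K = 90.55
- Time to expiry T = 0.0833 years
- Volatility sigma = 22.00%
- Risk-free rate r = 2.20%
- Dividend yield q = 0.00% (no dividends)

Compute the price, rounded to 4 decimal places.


Answer: Price = 0.2580

Derivation:
d1 = (ln(S/K) + (r - q + 0.5*sigma^2) * T) / (sigma * sqrt(T)) = 1.35715598
d2 = d1 - sigma * sqrt(T) = 1.29366016
exp(-rT) = 0.99816908; exp(-qT) = 1.00000000
P = K * exp(-rT) * N(-d2) - S_0 * exp(-qT) * N(-d1)
N(-d1) = 0.08736583; N(-d2) = 0.09789142
P = 90.5500 * 0.99816908 * 0.09789142 - 98.3200 * 1.00000000 * 0.08736583 = 0.2580


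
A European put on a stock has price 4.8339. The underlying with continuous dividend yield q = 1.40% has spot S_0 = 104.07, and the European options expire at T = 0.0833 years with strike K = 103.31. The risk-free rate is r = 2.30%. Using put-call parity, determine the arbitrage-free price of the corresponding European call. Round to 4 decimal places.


Put-call parity: C - P = S_0 * exp(-qT) - K * exp(-rT).
S_0 * exp(-qT) = 104.0700 * 0.99883448 = 103.94870431
K * exp(-rT) = 103.3100 * 0.99808593 = 103.11225786
C = P + S*exp(-qT) - K*exp(-rT)
C = 4.8339 + 103.94870431 - 103.11225786 = 5.6703

Answer: Call price = 5.6703


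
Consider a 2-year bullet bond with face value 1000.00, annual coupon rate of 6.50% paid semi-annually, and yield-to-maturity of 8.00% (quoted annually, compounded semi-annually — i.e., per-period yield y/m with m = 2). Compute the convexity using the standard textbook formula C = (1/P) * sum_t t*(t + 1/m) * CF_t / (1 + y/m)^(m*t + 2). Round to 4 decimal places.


Coupon per period c = face * coupon_rate / m = 32.500000
Periods per year m = 2; per-period yield y/m = 0.040000
Number of cashflows N = 4
Cashflows (t years, CF_t, discount factor 1/(1+y/m)^(m*t), PV):
  t = 0.5000: CF_t = 32.500000, DF = 0.961538, PV = 31.250000
  t = 1.0000: CF_t = 32.500000, DF = 0.924556, PV = 30.048077
  t = 1.5000: CF_t = 32.500000, DF = 0.888996, PV = 28.892382
  t = 2.0000: CF_t = 1032.500000, DF = 0.854804, PV = 882.585327
Price P = sum_t PV_t = 972.775786
Convexity numerator sum_t t*(t + 1/m) * CF_t / (1+y/m)^(m*t + 2):
  t = 0.5000: term = 14.446191
  t = 1.0000: term = 41.671704
  t = 1.5000: term = 80.137893
  t = 2.0000: term = 4079.998739
Convexity = (1/P) * sum = 4216.254527 / 972.775786 = 4.334251

Answer: Convexity = 4.3343


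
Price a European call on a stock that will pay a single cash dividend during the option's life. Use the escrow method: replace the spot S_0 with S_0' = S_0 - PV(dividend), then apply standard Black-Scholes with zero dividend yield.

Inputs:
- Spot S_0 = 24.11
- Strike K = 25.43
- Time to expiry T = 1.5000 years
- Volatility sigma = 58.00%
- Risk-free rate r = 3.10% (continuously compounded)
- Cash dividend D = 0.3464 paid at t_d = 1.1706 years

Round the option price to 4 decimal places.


PV(D) = D * exp(-r * t_d) = 0.3464 * 0.96436194 = 0.33405498
S_0' = S_0 - PV(D) = 24.1100 - 0.33405498 = 23.77594502
d1 = (ln(S_0'/K) + (r + sigma^2/2)*T) / (sigma*sqrt(T)) = 0.32595779
d2 = d1 - sigma*sqrt(T) = -0.38439423
exp(-rT) = 0.95456456
N(d1) = 0.62777185; N(d2) = 0.35034314
C = S_0' * N(d1) - K * exp(-rT) * N(d2) = 23.77594502 * 0.62777185 - 25.4300 * 0.95456456 * 0.35034314 = 6.4214

Answer: Price = 6.4214


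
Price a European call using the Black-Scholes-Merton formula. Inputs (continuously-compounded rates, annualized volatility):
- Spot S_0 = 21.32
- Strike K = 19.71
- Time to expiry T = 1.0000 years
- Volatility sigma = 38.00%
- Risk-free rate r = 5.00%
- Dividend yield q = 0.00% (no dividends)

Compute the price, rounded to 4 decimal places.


d1 = (ln(S/K) + (r - q + 0.5*sigma^2) * T) / (sigma * sqrt(T)) = 0.52820915
d2 = d1 - sigma * sqrt(T) = 0.14820915
exp(-rT) = 0.95122942; exp(-qT) = 1.00000000
C = S_0 * exp(-qT) * N(d1) - K * exp(-rT) * N(d2)
N(d1) = 0.70132291; N(d2) = 0.55891115
C = 21.3200 * 1.00000000 * 0.70132291 - 19.7100 * 0.95122942 * 0.55891115 = 4.4733

Answer: Price = 4.4733


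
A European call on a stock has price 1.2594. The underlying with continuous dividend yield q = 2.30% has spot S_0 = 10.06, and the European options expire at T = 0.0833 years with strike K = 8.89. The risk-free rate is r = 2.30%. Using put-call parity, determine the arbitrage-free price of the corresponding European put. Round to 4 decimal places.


Put-call parity: C - P = S_0 * exp(-qT) - K * exp(-rT).
S_0 * exp(-qT) = 10.0600 * 0.99808593 = 10.04074450
K * exp(-rT) = 8.8900 * 0.99808593 = 8.87298395
P = C - S*exp(-qT) + K*exp(-rT)
P = 1.2594 - 10.04074450 + 8.87298395 = 0.0916

Answer: Put price = 0.0916


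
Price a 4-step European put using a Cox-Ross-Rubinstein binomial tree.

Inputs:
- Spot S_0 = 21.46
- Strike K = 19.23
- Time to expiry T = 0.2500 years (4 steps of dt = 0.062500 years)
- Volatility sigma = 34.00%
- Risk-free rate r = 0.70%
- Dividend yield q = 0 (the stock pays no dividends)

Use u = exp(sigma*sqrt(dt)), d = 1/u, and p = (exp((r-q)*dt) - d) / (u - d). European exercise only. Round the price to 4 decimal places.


Answer: Price = V(0,0) = 0.5874

Derivation:
dt = T/N = 0.062500
u = exp(sigma*sqrt(dt)) = 1.088717; d = 1/u = 0.918512
p = (exp((r-q)*dt) - d) / (u - d) = 0.481334
Discount per step: exp(-r*dt) = 0.999563
Stock lattice S(k, i) with i counting down-moves:
  k=0: S(0,0) = 21.4600
  k=1: S(1,0) = 23.3639; S(1,1) = 19.7113
  k=2: S(2,0) = 25.4366; S(2,1) = 21.4600; S(2,2) = 18.1050
  k=3: S(3,0) = 27.6933; S(3,1) = 23.3639; S(3,2) = 19.7113; S(3,3) = 16.6297
  k=4: S(4,0) = 30.1502; S(4,1) = 25.4366; S(4,2) = 21.4600; S(4,3) = 18.1050; S(4,4) = 15.2746
Terminal payoffs V(N, i) = max(K - S_T, 0):
  V(4,0) = 0.000000; V(4,1) = 0.000000; V(4,2) = 0.000000; V(4,3) = 1.124953; V(4,4) = 3.955409
Backward induction: V(k, i) = exp(-r*dt) * [p * V(k+1, i) + (1-p) * V(k+1, i+1)].
  V(3,0) = exp(-r*dt) * [p*0.000000 + (1-p)*0.000000] = 0.000000
  V(3,1) = exp(-r*dt) * [p*0.000000 + (1-p)*0.000000] = 0.000000
  V(3,2) = exp(-r*dt) * [p*0.000000 + (1-p)*1.124953] = 0.583220
  V(3,3) = exp(-r*dt) * [p*1.124953 + (1-p)*3.955409] = 2.591881
  V(2,0) = exp(-r*dt) * [p*0.000000 + (1-p)*0.000000] = 0.000000
  V(2,1) = exp(-r*dt) * [p*0.000000 + (1-p)*0.583220] = 0.302364
  V(2,2) = exp(-r*dt) * [p*0.583220 + (1-p)*2.591881] = 1.624334
  V(1,0) = exp(-r*dt) * [p*0.000000 + (1-p)*0.302364] = 0.156757
  V(1,1) = exp(-r*dt) * [p*0.302364 + (1-p)*1.624334] = 0.987593
  V(0,0) = exp(-r*dt) * [p*0.156757 + (1-p)*0.987593] = 0.587427


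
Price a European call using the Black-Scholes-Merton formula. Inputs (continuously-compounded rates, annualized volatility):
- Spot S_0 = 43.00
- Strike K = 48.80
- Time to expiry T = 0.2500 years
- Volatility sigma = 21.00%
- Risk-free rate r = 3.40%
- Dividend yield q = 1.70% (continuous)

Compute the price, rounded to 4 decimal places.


d1 = (ln(S/K) + (r - q + 0.5*sigma^2) * T) / (sigma * sqrt(T)) = -1.11207331
d2 = d1 - sigma * sqrt(T) = -1.21707331
exp(-rT) = 0.99153602; exp(-qT) = 0.99575902
C = S_0 * exp(-qT) * N(d1) - K * exp(-rT) * N(d2)
N(d1) = 0.13305332; N(d2) = 0.11178816
C = 43.0000 * 0.99575902 * 0.13305332 - 48.8000 * 0.99153602 * 0.11178816 = 0.2879

Answer: Price = 0.2879


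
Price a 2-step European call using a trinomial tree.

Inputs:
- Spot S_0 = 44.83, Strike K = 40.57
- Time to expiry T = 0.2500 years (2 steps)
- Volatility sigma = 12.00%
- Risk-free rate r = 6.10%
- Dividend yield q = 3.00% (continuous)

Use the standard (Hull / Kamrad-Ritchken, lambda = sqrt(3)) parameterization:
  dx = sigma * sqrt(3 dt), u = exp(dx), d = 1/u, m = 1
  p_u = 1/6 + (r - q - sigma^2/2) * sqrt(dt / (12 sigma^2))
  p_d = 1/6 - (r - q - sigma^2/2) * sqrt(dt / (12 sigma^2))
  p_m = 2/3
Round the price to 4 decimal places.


dt = T/N = 0.125000; dx = sigma*sqrt(3*dt) = 0.073485
u = exp(dx) = 1.076252; d = 1/u = 0.929150
p_u = 0.186909, p_m = 0.666667, p_d = 0.146424
Discount per step: exp(-r*dt) = 0.992404
Stock lattice S(k, j) with j the centered position index:
  k=0: S(0,+0) = 44.8300
  k=1: S(1,-1) = 41.6538; S(1,+0) = 44.8300; S(1,+1) = 48.2484
  k=2: S(2,-2) = 38.7027; S(2,-1) = 41.6538; S(2,+0) = 44.8300; S(2,+1) = 48.2484; S(2,+2) = 51.9274
Terminal payoffs V(N, j) = max(S_T - K, 0):
  V(2,-2) = 0.000000; V(2,-1) = 1.083811; V(2,+0) = 4.260000; V(2,+1) = 7.678380; V(2,+2) = 11.357418
Backward induction: V(k, j) = exp(-r*dt) * [p_u * V(k+1, j+1) + p_m * V(k+1, j) + p_d * V(k+1, j-1)]
  V(1,-1) = exp(-r*dt) * [p_u*4.260000 + p_m*1.083811 + p_d*0.000000] = 1.507236
  V(1,+0) = exp(-r*dt) * [p_u*7.678380 + p_m*4.260000 + p_d*1.083811] = 4.400175
  V(1,+1) = exp(-r*dt) * [p_u*11.357418 + p_m*7.678380 + p_d*4.260000] = 7.805745
  V(0,+0) = exp(-r*dt) * [p_u*7.805745 + p_m*4.400175 + p_d*1.507236] = 4.578069

Answer: Price = V(0,0) = 4.5781


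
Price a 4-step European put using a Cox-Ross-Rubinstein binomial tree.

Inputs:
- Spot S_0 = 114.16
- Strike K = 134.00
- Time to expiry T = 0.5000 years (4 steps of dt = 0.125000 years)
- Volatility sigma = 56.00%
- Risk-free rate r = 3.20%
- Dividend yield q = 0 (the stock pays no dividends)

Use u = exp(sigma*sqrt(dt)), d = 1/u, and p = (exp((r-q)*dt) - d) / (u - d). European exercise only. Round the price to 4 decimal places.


Answer: Price = V(0,0) = 30.3422

Derivation:
dt = T/N = 0.125000
u = exp(sigma*sqrt(dt)) = 1.218950; d = 1/u = 0.820378
p = (exp((r-q)*dt) - d) / (u - d) = 0.460720
Discount per step: exp(-r*dt) = 0.996008
Stock lattice S(k, i) with i counting down-moves:
  k=0: S(0,0) = 114.1600
  k=1: S(1,0) = 139.1553; S(1,1) = 93.6544
  k=2: S(2,0) = 169.6234; S(2,1) = 114.1600; S(2,2) = 76.8320
  k=3: S(3,0) = 206.7625; S(3,1) = 139.1553; S(3,2) = 93.6544; S(3,3) = 63.0313
  k=4: S(4,0) = 252.0331; S(4,1) = 169.6234; S(4,2) = 114.1600; S(4,3) = 76.8320; S(4,4) = 51.7095
Terminal payoffs V(N, i) = max(K - S_T, 0):
  V(4,0) = 0.000000; V(4,1) = 0.000000; V(4,2) = 19.840000; V(4,3) = 57.168003; V(4,4) = 82.290507
Backward induction: V(k, i) = exp(-r*dt) * [p * V(k+1, i) + (1-p) * V(k+1, i+1)].
  V(3,0) = exp(-r*dt) * [p*0.000000 + (1-p)*0.000000] = 0.000000
  V(3,1) = exp(-r*dt) * [p*0.000000 + (1-p)*19.840000] = 10.656613
  V(3,2) = exp(-r*dt) * [p*19.840000 + (1-p)*57.168003] = 39.810702
  V(3,3) = exp(-r*dt) * [p*57.168003 + (1-p)*82.290507] = 70.433780
  V(2,0) = exp(-r*dt) * [p*0.000000 + (1-p)*10.656613] = 5.723962
  V(2,1) = exp(-r*dt) * [p*10.656613 + (1-p)*39.810702] = 26.273540
  V(2,2) = exp(-r*dt) * [p*39.810702 + (1-p)*70.433780] = 56.100280
  V(1,0) = exp(-r*dt) * [p*5.723962 + (1-p)*26.273540] = 16.738859
  V(1,1) = exp(-r*dt) * [p*26.273540 + (1-p)*56.100280] = 42.189423
  V(0,0) = exp(-r*dt) * [p*16.738859 + (1-p)*42.189423] = 30.342239


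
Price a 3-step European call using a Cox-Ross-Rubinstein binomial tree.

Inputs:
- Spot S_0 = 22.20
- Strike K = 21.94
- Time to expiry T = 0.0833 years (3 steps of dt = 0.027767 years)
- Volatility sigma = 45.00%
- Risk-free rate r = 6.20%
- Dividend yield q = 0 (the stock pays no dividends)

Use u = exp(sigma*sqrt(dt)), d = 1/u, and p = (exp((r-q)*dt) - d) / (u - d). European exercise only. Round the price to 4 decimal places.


Answer: Price = V(0,0) = 1.4285

Derivation:
dt = T/N = 0.027767
u = exp(sigma*sqrt(dt)) = 1.077868; d = 1/u = 0.927757
p = (exp((r-q)*dt) - d) / (u - d) = 0.492741
Discount per step: exp(-r*dt) = 0.998280
Stock lattice S(k, i) with i counting down-moves:
  k=0: S(0,0) = 22.2000
  k=1: S(1,0) = 23.9287; S(1,1) = 20.5962
  k=2: S(2,0) = 25.7919; S(2,1) = 22.2000; S(2,2) = 19.1083
  k=3: S(3,0) = 27.8003; S(3,1) = 23.9287; S(3,2) = 20.5962; S(3,3) = 17.7279
Terminal payoffs V(N, i) = max(S_T - K, 0):
  V(3,0) = 5.860313; V(3,1) = 1.988669; V(3,2) = 0.000000; V(3,3) = 0.000000
Backward induction: V(k, i) = exp(-r*dt) * [p * V(k+1, i) + (1-p) * V(k+1, i+1)].
  V(2,0) = exp(-r*dt) * [p*5.860313 + (1-p)*1.988669] = 3.889684
  V(2,1) = exp(-r*dt) * [p*1.988669 + (1-p)*0.000000] = 0.978213
  V(2,2) = exp(-r*dt) * [p*0.000000 + (1-p)*0.000000] = 0.000000
  V(1,0) = exp(-r*dt) * [p*3.889684 + (1-p)*0.978213] = 2.408664
  V(1,1) = exp(-r*dt) * [p*0.978213 + (1-p)*0.000000] = 0.481176
  V(0,0) = exp(-r*dt) * [p*2.408664 + (1-p)*0.481176] = 1.428467
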